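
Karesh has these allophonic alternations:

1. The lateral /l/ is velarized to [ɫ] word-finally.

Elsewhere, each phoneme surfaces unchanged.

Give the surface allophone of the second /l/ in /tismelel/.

[ɫ]

/l/ (word-final): word-finally, so rule 1 applies → [ɫ].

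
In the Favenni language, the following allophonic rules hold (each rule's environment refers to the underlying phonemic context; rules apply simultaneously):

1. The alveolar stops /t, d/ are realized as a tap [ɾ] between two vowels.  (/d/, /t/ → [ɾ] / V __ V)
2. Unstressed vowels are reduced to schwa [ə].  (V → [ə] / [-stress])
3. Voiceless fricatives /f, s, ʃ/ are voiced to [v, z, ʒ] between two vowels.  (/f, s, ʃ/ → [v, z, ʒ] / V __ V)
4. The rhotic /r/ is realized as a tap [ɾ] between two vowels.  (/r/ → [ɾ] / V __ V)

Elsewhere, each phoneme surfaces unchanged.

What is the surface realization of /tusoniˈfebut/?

/t/ — word-initial; rule 1 does not apply here → [t].
Rule 2 applies to /u/ (between /t/ and /s/: in an unstressed syllable) → [ə].
/s/ — between /u/ and /o/, between two vowels — surfaces as [z] (rule 3).
/o/ meets the environment for rule 2 (in an unstressed syllable) → [ə].
/n/ — not in any rule's target class → [n].
/i/ (between /n/ and /f/) occurs in an unstressed syllable → [ə] by rule 2.
/f/ (between /i/ and /e/): between two vowels, so rule 3 applies → [v].
/e/ (between /f/ and /b/): rule 2 targets it, but not in an unstressed syllable → unchanged [e].
/b/ (between /e/ and /u/): no rule targets it → [b].
/u/ (between /b/ and /t/) occurs in an unstressed syllable → [ə] by rule 2.
/t/ (word-final): rule 1 targets it, but not between two vowels → unchanged [t].

[təzənəˈvebət]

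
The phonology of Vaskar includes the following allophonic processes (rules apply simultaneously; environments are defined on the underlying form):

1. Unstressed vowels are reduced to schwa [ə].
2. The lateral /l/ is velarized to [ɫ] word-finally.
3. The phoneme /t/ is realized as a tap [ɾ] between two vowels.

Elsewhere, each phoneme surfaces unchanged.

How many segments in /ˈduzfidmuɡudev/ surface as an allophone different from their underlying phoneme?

Segments that undergo a rule: /i/ → [ə] (rule 1); /u/ → [ə] (rule 1); /u/ → [ə] (rule 1); /e/ → [ə] (rule 1).
All other segments surface unchanged.

4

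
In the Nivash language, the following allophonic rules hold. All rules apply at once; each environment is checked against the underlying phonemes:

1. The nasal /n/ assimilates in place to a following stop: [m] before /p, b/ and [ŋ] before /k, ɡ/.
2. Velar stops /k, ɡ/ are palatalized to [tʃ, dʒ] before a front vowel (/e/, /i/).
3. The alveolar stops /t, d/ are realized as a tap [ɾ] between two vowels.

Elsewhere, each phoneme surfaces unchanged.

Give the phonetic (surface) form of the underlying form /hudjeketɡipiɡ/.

/d/ (between /u/ and /j/): rule 3 targets it, but not between two vowels → unchanged [d].
/k/ — between /e/ and /e/, before a front vowel — surfaces as [tʃ] (rule 2).
/t/ (between /e/ and /ɡ/) is in the target of rule 3 but the environment (between two vowels) is not met → [t].
/ɡ/ meets the environment for rule 2 (before a front vowel) → [dʒ].
/ɡ/ — word-final; rule 2 does not apply here → [ɡ].

[hudjetʃetdʒipiɡ]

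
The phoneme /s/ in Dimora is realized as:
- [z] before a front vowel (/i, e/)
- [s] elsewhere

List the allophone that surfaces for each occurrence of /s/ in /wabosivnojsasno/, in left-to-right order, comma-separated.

[z], [s], [s]

Occurrence 1 (position 5): before a front vowel (/i, e/) → [z].
Occurrence 2 (position 11): no conditioning environment matches → elsewhere allophone [s].
Occurrence 3 (position 13): no conditioning environment matches → elsewhere allophone [s].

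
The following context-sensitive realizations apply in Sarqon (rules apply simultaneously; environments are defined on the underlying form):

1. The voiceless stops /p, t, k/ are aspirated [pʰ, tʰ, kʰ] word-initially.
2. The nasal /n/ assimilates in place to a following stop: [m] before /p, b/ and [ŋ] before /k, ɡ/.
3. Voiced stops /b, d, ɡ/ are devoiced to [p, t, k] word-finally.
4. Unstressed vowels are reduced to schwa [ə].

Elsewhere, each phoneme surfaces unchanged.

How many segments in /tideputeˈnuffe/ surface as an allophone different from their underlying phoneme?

6

Segments that undergo a rule: /t/ → [tʰ] (rule 1); /i/ → [ə] (rule 4); /e/ → [ə] (rule 4); /u/ → [ə] (rule 4); /e/ → [ə] (rule 4); /e/ → [ə] (rule 4).
All other segments surface unchanged.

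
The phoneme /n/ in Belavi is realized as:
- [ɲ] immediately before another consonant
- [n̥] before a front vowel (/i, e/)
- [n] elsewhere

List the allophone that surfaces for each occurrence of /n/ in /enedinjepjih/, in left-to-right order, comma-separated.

Occurrence 1 (position 2): before a front vowel (/i, e/) → [n̥].
Occurrence 2 (position 6): immediately before another consonant → [ɲ].

[n̥], [ɲ]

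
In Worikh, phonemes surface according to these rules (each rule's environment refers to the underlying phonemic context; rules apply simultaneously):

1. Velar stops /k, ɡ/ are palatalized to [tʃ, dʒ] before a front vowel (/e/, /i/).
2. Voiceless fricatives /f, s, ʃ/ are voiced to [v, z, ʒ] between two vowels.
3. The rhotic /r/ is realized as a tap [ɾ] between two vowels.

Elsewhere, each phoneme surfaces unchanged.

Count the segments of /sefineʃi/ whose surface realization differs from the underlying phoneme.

Segments that undergo a rule: /f/ → [v] (rule 2); /ʃ/ → [ʒ] (rule 2).
All other segments surface unchanged.

2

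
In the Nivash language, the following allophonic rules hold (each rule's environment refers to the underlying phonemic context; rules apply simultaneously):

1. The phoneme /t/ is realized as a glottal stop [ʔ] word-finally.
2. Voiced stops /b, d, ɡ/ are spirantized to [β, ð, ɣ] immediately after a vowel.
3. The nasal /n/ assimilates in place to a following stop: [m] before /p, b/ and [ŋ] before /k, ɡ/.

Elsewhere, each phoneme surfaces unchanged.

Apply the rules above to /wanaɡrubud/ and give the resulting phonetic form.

[wanaɣruβuð]

/w/ (word-initial) is unaffected → [w].
/a/ (between /w/ and /n/): no rule targets it → [a].
/n/ (between /a/ and /a/) is in the target of rule 3 but the environment (before a labial or velar stop) is not met → [n].
/a/ (between /n/ and /ɡ/): no rule targets it → [a].
/ɡ/ — between /a/ and /r/, immediately after a vowel — surfaces as [ɣ] (rule 2).
/r/ — not in any rule's target class → [r].
/u/ — not in any rule's target class → [u].
/b/ meets the environment for rule 2 (immediately after a vowel) → [β].
/u/ (between /b/ and /d/) is unaffected → [u].
/d/ meets the environment for rule 2 (immediately after a vowel) → [ð].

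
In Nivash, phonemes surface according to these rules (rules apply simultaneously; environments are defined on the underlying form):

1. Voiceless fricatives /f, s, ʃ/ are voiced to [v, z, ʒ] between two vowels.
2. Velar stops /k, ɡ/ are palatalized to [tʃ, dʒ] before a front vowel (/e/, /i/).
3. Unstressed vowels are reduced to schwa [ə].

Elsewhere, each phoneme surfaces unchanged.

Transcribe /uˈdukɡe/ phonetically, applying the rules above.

[əˈdukdʒə]

Rule 3 applies to /u/ (word-initial: in an unstressed syllable) → [ə].
/d/ (between /u/ and /u/): no rule targets it → [d].
/u/ — between /d/ and /k/; rule 3 does not apply here → [u].
/k/ (between /u/ and /ɡ/) fails the environment for rule 2, so it stays [k].
/ɡ/ (between /k/ and /e/) occurs before a front vowel → [dʒ] by rule 2.
/e/ (word-final): in an unstressed syllable, so rule 3 applies → [ə].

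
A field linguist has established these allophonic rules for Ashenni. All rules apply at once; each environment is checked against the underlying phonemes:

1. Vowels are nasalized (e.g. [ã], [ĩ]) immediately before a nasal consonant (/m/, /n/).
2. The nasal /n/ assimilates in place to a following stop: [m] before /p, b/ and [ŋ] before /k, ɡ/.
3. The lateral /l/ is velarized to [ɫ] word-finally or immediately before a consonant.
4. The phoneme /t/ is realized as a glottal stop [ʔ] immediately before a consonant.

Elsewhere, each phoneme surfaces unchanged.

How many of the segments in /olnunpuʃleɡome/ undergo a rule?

Segments that undergo a rule: /l/ → [ɫ] (rule 3); /u/ → [ũ] (rule 1); /n/ → [m] (rule 2); /o/ → [õ] (rule 1).
All other segments surface unchanged.

4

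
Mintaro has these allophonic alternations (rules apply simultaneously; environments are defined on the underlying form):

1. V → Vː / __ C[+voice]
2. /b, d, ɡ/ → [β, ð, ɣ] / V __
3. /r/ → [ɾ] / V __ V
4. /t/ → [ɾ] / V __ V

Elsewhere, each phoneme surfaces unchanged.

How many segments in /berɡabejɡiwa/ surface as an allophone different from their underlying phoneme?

Segments that undergo a rule: /e/ → [eː] (rule 1); /a/ → [aː] (rule 1); /b/ → [β] (rule 2); /e/ → [eː] (rule 1); /i/ → [iː] (rule 1).
All other segments surface unchanged.

5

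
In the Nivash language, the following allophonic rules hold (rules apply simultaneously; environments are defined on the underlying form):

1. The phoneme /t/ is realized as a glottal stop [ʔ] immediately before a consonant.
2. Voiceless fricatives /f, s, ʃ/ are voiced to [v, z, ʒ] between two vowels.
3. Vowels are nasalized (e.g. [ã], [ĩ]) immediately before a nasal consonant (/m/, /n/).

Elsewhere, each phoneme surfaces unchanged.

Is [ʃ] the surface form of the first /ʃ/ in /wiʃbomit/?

/ʃ/ (between /i/ and /b/): rule 2 targets it, but not between two vowels → unchanged [ʃ].
The actual realization is [ʃ], which matches [ʃ].

Yes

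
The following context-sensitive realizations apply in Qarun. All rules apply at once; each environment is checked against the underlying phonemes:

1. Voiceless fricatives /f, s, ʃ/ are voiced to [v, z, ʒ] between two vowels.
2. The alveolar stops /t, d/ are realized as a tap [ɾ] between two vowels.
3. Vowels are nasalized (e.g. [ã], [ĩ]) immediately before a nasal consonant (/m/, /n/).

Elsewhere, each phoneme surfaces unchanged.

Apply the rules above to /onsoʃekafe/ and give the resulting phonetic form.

[õnsoʒekave]

/o/ (word-initial): before a nasal consonant, so rule 3 applies → [õ].
/n/ — not in any rule's target class → [n].
/s/ (between /n/ and /o/): rule 1 targets it, but not between two vowels → unchanged [s].
/o/ (between /s/ and /ʃ/): rule 3 targets it, but not before a nasal consonant → unchanged [o].
/ʃ/ (between /o/ and /e/) occurs between two vowels → [ʒ] by rule 1.
/e/ (between /ʃ/ and /k/): rule 3 targets it, but not before a nasal consonant → unchanged [e].
/k/ (between /e/ and /a/) is unaffected → [k].
/a/ (between /k/ and /f/): rule 3 targets it, but not before a nasal consonant → unchanged [a].
/f/ meets the environment for rule 1 (between two vowels) → [v].
/e/ — word-final; rule 3 does not apply here → [e].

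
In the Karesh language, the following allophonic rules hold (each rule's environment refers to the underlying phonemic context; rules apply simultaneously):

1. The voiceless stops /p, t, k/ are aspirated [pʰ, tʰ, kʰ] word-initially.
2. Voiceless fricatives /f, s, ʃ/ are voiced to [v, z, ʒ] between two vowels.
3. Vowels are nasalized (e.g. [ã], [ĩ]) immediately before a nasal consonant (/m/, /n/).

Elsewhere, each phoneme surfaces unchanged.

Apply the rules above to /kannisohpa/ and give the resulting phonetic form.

[kʰãnnizohpa]

Rule 1 applies to /k/ (word-initial: word-initially) → [kʰ].
/a/ — between /k/ and /n/, before a nasal consonant — surfaces as [ã] (rule 3).
/n/ (between /a/ and /n/) is unaffected → [n].
/n/ — not in any rule's target class → [n].
/i/ — between /n/ and /s/; rule 3 does not apply here → [i].
/s/ (between /i/ and /o/): between two vowels, so rule 2 applies → [z].
/o/ (between /s/ and /h/) fails the environment for rule 3, so it stays [o].
/h/ (between /o/ and /p/): no rule targets it → [h].
/p/ — between /h/ and /a/; rule 1 does not apply here → [p].
/a/ (word-final): rule 3 targets it, but not before a nasal consonant → unchanged [a].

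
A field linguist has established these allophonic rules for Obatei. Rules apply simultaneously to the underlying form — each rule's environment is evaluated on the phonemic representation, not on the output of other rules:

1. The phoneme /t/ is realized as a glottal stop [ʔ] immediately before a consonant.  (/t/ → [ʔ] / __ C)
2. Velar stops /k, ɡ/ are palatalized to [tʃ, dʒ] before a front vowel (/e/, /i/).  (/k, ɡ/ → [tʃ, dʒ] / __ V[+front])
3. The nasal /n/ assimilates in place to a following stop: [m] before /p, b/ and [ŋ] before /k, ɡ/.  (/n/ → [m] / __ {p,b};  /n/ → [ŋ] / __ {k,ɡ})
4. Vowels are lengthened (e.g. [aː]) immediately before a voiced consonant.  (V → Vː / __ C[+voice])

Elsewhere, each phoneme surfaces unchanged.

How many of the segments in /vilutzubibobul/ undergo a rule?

Segments that undergo a rule: /i/ → [iː] (rule 4); /t/ → [ʔ] (rule 1); /u/ → [uː] (rule 4); /i/ → [iː] (rule 4); /o/ → [oː] (rule 4); /u/ → [uː] (rule 4).
All other segments surface unchanged.

6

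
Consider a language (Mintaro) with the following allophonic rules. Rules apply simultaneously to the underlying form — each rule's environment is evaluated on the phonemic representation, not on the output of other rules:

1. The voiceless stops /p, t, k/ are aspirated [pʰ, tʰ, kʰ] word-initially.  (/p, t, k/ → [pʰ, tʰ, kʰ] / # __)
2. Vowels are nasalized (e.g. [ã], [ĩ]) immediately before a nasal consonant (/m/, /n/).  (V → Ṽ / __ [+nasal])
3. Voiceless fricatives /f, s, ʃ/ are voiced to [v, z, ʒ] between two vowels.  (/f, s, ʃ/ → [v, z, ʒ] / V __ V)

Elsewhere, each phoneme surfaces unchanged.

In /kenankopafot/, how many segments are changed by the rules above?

4

Segments that undergo a rule: /k/ → [kʰ] (rule 1); /e/ → [ẽ] (rule 2); /a/ → [ã] (rule 2); /f/ → [v] (rule 3).
All other segments surface unchanged.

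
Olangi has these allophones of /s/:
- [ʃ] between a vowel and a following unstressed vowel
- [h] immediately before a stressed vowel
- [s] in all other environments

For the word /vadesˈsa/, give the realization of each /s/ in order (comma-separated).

[s], [h]

Occurrence 1 (position 5): no conditioning environment matches → elsewhere allophone [s].
Occurrence 2 (position 6): immediately before a stressed vowel → [h].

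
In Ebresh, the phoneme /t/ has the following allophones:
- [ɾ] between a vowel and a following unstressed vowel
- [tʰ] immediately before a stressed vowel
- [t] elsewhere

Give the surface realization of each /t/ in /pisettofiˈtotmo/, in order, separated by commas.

Occurrence 1 (position 5): no conditioning environment matches → elsewhere allophone [t].
Occurrence 2 (position 6): no conditioning environment matches → elsewhere allophone [t].
Occurrence 3 (position 10): immediately before a stressed vowel → [tʰ].
Occurrence 4 (position 12): no conditioning environment matches → elsewhere allophone [t].

[t], [t], [tʰ], [t]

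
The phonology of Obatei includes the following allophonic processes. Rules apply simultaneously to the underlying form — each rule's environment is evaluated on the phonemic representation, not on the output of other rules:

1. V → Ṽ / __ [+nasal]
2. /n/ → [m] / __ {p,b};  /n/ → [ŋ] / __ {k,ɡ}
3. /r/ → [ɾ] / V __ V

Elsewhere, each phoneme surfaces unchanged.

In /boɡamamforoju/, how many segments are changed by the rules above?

Segments that undergo a rule: /a/ → [ã] (rule 1); /a/ → [ã] (rule 1); /r/ → [ɾ] (rule 3).
All other segments surface unchanged.

3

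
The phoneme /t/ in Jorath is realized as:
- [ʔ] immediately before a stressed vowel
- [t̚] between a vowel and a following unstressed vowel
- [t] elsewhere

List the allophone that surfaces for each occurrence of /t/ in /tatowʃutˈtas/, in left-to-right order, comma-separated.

Occurrence 1 (position 1): no conditioning environment matches → elsewhere allophone [t].
Occurrence 2 (position 3): between a vowel and a following unstressed vowel → [t̚].
Occurrence 3 (position 8): no conditioning environment matches → elsewhere allophone [t].
Occurrence 4 (position 9): immediately before a stressed vowel → [ʔ].

[t], [t̚], [t], [ʔ]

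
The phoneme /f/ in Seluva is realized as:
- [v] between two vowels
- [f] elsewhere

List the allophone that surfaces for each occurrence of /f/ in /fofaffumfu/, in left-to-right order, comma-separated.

[f], [v], [f], [f], [f]

Occurrence 1 (position 1): no conditioning environment matches → elsewhere allophone [f].
Occurrence 2 (position 3): between two vowels → [v].
Occurrence 3 (position 5): no conditioning environment matches → elsewhere allophone [f].
Occurrence 4 (position 6): no conditioning environment matches → elsewhere allophone [f].
Occurrence 5 (position 9): no conditioning environment matches → elsewhere allophone [f].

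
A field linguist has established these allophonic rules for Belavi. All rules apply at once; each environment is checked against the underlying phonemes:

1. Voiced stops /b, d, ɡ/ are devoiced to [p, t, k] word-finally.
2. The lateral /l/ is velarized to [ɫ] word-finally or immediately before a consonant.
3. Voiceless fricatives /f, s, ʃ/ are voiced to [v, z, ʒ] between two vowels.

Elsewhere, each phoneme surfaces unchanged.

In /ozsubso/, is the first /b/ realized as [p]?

/b/ (between /u/ and /s/): rule 1 targets it, but not word-finally → unchanged [b].
The actual realization is [b], not [p].

No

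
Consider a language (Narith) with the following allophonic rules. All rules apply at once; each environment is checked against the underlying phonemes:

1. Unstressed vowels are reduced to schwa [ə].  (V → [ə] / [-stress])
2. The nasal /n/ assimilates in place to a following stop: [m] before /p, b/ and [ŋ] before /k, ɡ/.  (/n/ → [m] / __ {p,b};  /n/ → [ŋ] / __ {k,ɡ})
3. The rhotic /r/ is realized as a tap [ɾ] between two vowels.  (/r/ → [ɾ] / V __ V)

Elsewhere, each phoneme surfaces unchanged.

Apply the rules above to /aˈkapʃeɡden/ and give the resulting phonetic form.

/a/ meets the environment for rule 1 (in an unstressed syllable) → [ə].
/k/ stays [k].
/a/ (between /k/ and /p/) is in the target of rule 1 but the environment (in an unstressed syllable) is not met → [a].
/p/ (between /a/ and /ʃ/): no rule targets it → [p].
/ʃ/ — not in any rule's target class → [ʃ].
Rule 1 applies to /e/ (between /ʃ/ and /ɡ/: in an unstressed syllable) → [ə].
/ɡ/ stays [ɡ].
/d/ (between /ɡ/ and /e/) is unaffected → [d].
/e/ (between /d/ and /n/): in an unstressed syllable, so rule 1 applies → [ə].
/n/ (word-final) is in the target of rule 2 but the environment (before a labial or velar stop) is not met → [n].

[əˈkapʃəɡdən]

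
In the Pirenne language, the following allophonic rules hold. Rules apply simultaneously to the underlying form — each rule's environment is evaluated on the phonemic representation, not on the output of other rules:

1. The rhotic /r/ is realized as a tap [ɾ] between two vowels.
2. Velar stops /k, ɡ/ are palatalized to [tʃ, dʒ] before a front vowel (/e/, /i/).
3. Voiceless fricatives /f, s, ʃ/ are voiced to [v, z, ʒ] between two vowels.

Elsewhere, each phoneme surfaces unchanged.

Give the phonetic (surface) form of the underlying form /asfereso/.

[asfeɾezo]

/a/ (word-initial) is unaffected → [a].
/s/ (between /a/ and /f/) fails the environment for rule 3, so it stays [s].
/f/ (between /s/ and /e/) fails the environment for rule 3, so it stays [f].
/e/ — not in any rule's target class → [e].
/r/ (between /e/ and /e/): between two vowels, so rule 1 applies → [ɾ].
/e/ stays [e].
/s/ meets the environment for rule 3 (between two vowels) → [z].
/o/ (word-final): no rule targets it → [o].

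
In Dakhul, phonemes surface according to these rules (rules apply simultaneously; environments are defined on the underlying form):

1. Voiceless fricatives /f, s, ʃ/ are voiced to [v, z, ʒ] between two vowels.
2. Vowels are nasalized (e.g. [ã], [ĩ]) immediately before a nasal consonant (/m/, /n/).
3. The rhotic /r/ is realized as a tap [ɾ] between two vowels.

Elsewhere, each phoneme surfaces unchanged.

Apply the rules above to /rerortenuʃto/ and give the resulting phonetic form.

/r/ — word-initial; rule 3 does not apply here → [r].
/e/ (between /r/ and /r/) is in the target of rule 2 but the environment (before a nasal consonant) is not met → [e].
/r/ — between /e/ and /o/, between two vowels — surfaces as [ɾ] (rule 3).
/o/ (between /r/ and /r/) fails the environment for rule 2, so it stays [o].
/r/ (between /o/ and /t/) fails the environment for rule 3, so it stays [r].
/t/ (between /r/ and /e/): no rule targets it → [t].
/e/ meets the environment for rule 2 (before a nasal consonant) → [ẽ].
/n/ (between /e/ and /u/): no rule targets it → [n].
/u/ (between /n/ and /ʃ/) fails the environment for rule 2, so it stays [u].
/ʃ/ (between /u/ and /t/) fails the environment for rule 1, so it stays [ʃ].
/t/ (between /ʃ/ and /o/) is unaffected → [t].
/o/ (word-final) is in the target of rule 2 but the environment (before a nasal consonant) is not met → [o].

[reɾortẽnuʃto]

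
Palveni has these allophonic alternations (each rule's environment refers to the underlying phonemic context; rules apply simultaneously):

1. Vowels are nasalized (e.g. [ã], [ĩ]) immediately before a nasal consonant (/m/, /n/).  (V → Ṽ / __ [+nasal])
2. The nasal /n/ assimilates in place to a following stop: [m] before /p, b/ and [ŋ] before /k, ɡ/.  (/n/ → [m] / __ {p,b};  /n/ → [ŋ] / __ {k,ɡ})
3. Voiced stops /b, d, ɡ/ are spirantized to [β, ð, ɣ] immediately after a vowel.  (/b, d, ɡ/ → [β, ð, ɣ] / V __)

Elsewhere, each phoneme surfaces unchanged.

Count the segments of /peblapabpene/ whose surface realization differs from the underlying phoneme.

Segments that undergo a rule: /b/ → [β] (rule 3); /b/ → [β] (rule 3); /e/ → [ẽ] (rule 1).
All other segments surface unchanged.

3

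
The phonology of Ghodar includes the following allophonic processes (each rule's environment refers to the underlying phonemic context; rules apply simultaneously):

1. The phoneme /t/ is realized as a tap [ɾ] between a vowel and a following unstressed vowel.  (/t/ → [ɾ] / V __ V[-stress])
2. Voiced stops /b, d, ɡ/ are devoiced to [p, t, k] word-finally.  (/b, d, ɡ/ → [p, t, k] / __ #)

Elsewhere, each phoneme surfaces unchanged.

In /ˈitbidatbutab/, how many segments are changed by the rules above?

2

Segments that undergo a rule: /t/ → [ɾ] (rule 1); /b/ → [p] (rule 2).
All other segments surface unchanged.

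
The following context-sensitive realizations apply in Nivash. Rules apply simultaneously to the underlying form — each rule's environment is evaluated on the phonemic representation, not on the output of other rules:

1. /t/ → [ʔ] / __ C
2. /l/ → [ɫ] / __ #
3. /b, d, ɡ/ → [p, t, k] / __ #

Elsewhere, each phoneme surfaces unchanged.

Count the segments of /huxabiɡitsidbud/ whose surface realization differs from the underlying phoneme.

Segments that undergo a rule: /t/ → [ʔ] (rule 1); /d/ → [t] (rule 3).
All other segments surface unchanged.

2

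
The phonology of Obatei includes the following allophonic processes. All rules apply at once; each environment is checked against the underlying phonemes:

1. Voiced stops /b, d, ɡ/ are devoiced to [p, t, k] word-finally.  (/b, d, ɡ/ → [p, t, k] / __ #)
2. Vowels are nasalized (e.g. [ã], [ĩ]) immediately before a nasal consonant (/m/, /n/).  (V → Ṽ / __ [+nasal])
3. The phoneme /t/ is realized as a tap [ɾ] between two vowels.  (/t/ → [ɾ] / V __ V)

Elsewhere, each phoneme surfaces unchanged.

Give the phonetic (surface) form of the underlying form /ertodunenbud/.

[ertodũnẽnbut]

/e/ (word-initial) is in the target of rule 2 but the environment (before a nasal consonant) is not met → [e].
/r/ (between /e/ and /t/) is unaffected → [r].
/t/ — between /r/ and /o/; rule 3 does not apply here → [t].
/o/ (between /t/ and /d/) is in the target of rule 2 but the environment (before a nasal consonant) is not met → [o].
/d/ (between /o/ and /u/): rule 1 targets it, but not word-finally → unchanged [d].
Rule 2 applies to /u/ (between /d/ and /n/: before a nasal consonant) → [ũ].
/n/ (between /u/ and /e/) is unaffected → [n].
/e/ meets the environment for rule 2 (before a nasal consonant) → [ẽ].
/n/ (between /e/ and /b/): no rule targets it → [n].
/b/ (between /n/ and /u/) is in the target of rule 1 but the environment (word-finally) is not met → [b].
/u/ — between /b/ and /d/; rule 2 does not apply here → [u].
/d/ (word-final) occurs word-finally → [t] by rule 1.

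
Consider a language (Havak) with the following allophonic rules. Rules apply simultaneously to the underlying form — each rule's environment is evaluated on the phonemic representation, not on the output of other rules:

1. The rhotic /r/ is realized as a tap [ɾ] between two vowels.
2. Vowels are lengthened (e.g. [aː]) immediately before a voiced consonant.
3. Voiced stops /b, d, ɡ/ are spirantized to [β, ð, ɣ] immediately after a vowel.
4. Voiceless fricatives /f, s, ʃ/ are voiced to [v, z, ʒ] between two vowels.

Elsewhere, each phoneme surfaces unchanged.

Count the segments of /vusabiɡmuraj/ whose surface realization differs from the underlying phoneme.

8

Segments that undergo a rule: /s/ → [z] (rule 4); /a/ → [aː] (rule 2); /b/ → [β] (rule 3); /i/ → [iː] (rule 2); /ɡ/ → [ɣ] (rule 3); /u/ → [uː] (rule 2); /r/ → [ɾ] (rule 1); /a/ → [aː] (rule 2).
All other segments surface unchanged.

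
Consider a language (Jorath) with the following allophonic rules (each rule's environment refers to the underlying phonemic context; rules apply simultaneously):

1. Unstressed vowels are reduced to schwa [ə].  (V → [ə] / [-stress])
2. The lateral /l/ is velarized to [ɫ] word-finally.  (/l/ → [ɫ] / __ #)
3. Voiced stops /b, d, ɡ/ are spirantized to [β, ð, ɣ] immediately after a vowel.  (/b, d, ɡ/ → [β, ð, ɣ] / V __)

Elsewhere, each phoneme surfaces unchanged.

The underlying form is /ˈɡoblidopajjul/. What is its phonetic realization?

[ˈɡoβləðəpəjjəɫ]

/ɡ/ (word-initial) is in the target of rule 3 but the environment (immediately after a vowel) is not met → [ɡ].
/o/ (between /ɡ/ and /b/): rule 1 targets it, but not in an unstressed syllable → unchanged [o].
/b/ meets the environment for rule 3 (immediately after a vowel) → [β].
/l/ (between /b/ and /i/) fails the environment for rule 2, so it stays [l].
/i/ — between /l/ and /d/, in an unstressed syllable — surfaces as [ə] (rule 1).
/d/ (between /i/ and /o/) occurs immediately after a vowel → [ð] by rule 3.
/o/ — between /d/ and /p/, in an unstressed syllable — surfaces as [ə] (rule 1).
/p/ (between /o/ and /a/) is unaffected → [p].
/a/ (between /p/ and /j/) occurs in an unstressed syllable → [ə] by rule 1.
/j/ stays [j].
/j/ stays [j].
/u/ meets the environment for rule 1 (in an unstressed syllable) → [ə].
Rule 2 applies to /l/ (word-final: word-finally) → [ɫ].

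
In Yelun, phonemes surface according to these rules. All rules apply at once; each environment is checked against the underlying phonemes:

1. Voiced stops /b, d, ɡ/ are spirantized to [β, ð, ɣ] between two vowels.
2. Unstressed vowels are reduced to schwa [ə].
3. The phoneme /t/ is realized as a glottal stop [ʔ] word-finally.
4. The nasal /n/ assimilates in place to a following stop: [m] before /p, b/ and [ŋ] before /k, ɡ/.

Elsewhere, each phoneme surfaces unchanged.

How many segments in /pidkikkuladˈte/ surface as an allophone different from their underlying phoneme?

4

Segments that undergo a rule: /i/ → [ə] (rule 2); /i/ → [ə] (rule 2); /u/ → [ə] (rule 2); /a/ → [ə] (rule 2).
All other segments surface unchanged.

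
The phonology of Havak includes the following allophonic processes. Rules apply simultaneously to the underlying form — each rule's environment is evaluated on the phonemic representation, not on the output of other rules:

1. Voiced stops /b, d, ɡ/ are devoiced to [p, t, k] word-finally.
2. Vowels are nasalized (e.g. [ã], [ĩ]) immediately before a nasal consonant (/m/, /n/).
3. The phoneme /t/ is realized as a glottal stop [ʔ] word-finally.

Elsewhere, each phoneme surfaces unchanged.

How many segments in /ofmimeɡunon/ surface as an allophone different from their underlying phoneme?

Segments that undergo a rule: /i/ → [ĩ] (rule 2); /u/ → [ũ] (rule 2); /o/ → [õ] (rule 2).
All other segments surface unchanged.

3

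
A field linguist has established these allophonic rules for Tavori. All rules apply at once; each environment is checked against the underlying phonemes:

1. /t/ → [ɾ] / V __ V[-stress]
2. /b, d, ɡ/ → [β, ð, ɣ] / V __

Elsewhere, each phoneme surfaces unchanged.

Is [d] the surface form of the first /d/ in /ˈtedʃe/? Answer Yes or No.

Rule 2 applies to /d/ (between /e/ and /ʃ/: immediately after a vowel) → [ð].
The actual realization is [ð], not [d].

No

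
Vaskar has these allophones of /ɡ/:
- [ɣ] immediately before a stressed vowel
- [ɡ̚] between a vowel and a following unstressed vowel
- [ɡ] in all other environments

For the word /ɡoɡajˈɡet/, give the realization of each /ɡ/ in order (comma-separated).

[ɡ], [ɡ̚], [ɣ]

Occurrence 1 (position 1): no conditioning environment matches → elsewhere allophone [ɡ].
Occurrence 2 (position 3): between a vowel and a following unstressed vowel → [ɡ̚].
Occurrence 3 (position 6): immediately before a stressed vowel → [ɣ].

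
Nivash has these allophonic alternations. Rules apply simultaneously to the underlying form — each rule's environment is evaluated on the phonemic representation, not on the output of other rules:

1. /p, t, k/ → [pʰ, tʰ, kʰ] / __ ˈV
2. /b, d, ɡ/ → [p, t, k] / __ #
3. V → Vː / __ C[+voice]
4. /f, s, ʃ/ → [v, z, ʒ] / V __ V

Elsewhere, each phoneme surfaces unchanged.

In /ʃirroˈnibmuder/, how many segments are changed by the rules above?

Segments that undergo a rule: /i/ → [iː] (rule 3); /o/ → [oː] (rule 3); /i/ → [iː] (rule 3); /u/ → [uː] (rule 3); /e/ → [eː] (rule 3).
All other segments surface unchanged.

5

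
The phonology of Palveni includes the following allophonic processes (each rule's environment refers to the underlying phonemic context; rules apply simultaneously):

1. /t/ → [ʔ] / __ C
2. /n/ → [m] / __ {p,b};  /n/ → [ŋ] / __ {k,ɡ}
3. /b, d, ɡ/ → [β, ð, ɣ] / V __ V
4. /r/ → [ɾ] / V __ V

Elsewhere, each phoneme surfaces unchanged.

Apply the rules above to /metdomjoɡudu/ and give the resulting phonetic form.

[meʔdomjoɣuðu]

/m/ (word-initial) is unaffected → [m].
/e/ stays [e].
/t/ meets the environment for rule 1 (immediately before a consonant) → [ʔ].
/d/ (between /t/ and /o/) fails the environment for rule 3, so it stays [d].
/o/ — not in any rule's target class → [o].
/m/ stays [m].
/j/ stays [j].
/o/ — not in any rule's target class → [o].
/ɡ/ meets the environment for rule 3 (between two vowels) → [ɣ].
/u/ — not in any rule's target class → [u].
/d/ — between /u/ and /u/, between two vowels — surfaces as [ð] (rule 3).
/u/ stays [u].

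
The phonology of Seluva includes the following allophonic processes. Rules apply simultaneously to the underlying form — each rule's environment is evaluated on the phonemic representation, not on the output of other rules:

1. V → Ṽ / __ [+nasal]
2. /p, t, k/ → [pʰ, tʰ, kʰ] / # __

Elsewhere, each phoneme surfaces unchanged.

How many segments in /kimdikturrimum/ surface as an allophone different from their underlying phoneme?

4

Segments that undergo a rule: /k/ → [kʰ] (rule 2); /i/ → [ĩ] (rule 1); /i/ → [ĩ] (rule 1); /u/ → [ũ] (rule 1).
All other segments surface unchanged.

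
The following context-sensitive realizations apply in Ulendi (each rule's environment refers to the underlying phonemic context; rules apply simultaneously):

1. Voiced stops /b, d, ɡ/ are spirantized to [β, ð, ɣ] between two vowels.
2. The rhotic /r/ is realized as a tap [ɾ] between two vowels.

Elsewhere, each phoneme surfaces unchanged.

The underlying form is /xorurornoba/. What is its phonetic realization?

/x/ (word-initial) is unaffected → [x].
/o/ stays [o].
/r/ meets the environment for rule 2 (between two vowels) → [ɾ].
/u/ — not in any rule's target class → [u].
/r/ (between /u/ and /o/): between two vowels, so rule 2 applies → [ɾ].
/o/ (between /r/ and /r/) is unaffected → [o].
/r/ (between /o/ and /n/): rule 2 targets it, but not between two vowels → unchanged [r].
/n/ — not in any rule's target class → [n].
/o/ (between /n/ and /b/) is unaffected → [o].
/b/ (between /o/ and /a/): between two vowels, so rule 1 applies → [β].
/a/ (word-final): no rule targets it → [a].

[xoɾuɾornoβa]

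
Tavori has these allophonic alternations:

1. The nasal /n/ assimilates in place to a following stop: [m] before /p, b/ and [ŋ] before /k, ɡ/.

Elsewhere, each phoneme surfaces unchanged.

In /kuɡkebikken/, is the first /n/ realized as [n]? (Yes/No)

Yes

/n/ (word-final) fails the environment for rule 1, so it stays [n].
The actual realization is [n], which matches [n].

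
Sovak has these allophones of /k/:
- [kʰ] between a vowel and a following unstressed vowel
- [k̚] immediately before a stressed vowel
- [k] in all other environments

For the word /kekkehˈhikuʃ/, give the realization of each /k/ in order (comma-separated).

[k], [k], [k], [kʰ]

Occurrence 1 (position 1): no conditioning environment matches → elsewhere allophone [k].
Occurrence 2 (position 3): no conditioning environment matches → elsewhere allophone [k].
Occurrence 3 (position 4): no conditioning environment matches → elsewhere allophone [k].
Occurrence 4 (position 9): between a vowel and a following unstressed vowel → [kʰ].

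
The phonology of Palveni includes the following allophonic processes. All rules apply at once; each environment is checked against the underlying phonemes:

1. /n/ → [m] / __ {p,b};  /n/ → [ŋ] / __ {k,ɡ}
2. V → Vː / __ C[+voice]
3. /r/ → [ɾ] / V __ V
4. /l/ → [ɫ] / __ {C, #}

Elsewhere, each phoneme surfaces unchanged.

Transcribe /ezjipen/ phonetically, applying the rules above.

[eːzjipeːn]

/e/ meets the environment for rule 2 (before a voiced consonant) → [eː].
/z/ — not in any rule's target class → [z].
/j/ — not in any rule's target class → [j].
/i/ — between /j/ and /p/; rule 2 does not apply here → [i].
/p/ — not in any rule's target class → [p].
/e/ meets the environment for rule 2 (before a voiced consonant) → [eː].
/n/ (word-final) is in the target of rule 1 but the environment (before a labial or velar stop) is not met → [n].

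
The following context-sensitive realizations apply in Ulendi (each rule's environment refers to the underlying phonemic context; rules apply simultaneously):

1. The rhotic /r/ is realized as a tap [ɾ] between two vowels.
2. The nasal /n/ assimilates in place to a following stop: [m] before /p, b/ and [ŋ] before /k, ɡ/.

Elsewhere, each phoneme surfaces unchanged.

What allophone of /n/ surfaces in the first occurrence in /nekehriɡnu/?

[n]

/n/ — word-initial; rule 2 does not apply here → [n].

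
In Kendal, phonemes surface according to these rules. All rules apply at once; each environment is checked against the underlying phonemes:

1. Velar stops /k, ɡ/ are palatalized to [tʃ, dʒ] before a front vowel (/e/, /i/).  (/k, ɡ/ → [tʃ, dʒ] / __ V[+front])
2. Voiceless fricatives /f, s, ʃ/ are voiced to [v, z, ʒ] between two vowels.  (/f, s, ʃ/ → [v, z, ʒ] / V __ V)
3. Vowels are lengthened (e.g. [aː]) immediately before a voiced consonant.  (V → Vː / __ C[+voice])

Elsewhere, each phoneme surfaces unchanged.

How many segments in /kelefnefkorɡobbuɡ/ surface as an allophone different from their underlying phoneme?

5

Segments that undergo a rule: /k/ → [tʃ] (rule 1); /e/ → [eː] (rule 3); /o/ → [oː] (rule 3); /o/ → [oː] (rule 3); /u/ → [uː] (rule 3).
All other segments surface unchanged.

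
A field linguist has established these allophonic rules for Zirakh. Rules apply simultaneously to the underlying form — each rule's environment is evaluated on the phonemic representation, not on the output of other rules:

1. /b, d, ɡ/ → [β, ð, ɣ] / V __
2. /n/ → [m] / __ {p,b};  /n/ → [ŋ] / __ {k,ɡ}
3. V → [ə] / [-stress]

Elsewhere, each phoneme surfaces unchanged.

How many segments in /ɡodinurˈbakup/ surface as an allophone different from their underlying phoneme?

5

Segments that undergo a rule: /o/ → [ə] (rule 3); /d/ → [ð] (rule 1); /i/ → [ə] (rule 3); /u/ → [ə] (rule 3); /u/ → [ə] (rule 3).
All other segments surface unchanged.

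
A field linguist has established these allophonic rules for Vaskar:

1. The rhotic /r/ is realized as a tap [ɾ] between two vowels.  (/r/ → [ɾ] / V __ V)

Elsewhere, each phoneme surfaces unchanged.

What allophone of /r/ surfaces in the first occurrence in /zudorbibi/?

[r]

/r/ (between /o/ and /b/) fails the environment for rule 1, so it stays [r].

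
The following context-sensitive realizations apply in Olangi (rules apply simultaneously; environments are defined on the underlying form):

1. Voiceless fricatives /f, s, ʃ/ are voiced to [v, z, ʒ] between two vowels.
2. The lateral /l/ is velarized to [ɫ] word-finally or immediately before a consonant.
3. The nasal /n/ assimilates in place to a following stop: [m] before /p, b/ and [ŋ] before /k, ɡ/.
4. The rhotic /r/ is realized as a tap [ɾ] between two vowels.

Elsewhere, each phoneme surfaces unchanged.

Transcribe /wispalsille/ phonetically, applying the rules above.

/w/ stays [w].
/i/ (between /w/ and /s/) is unaffected → [i].
/s/ (between /i/ and /p/): rule 1 targets it, but not between two vowels → unchanged [s].
/p/ (between /s/ and /a/) is unaffected → [p].
/a/ (between /p/ and /l/): no rule targets it → [a].
/l/ (between /a/ and /s/): word-finally or immediately before a consonant, so rule 2 applies → [ɫ].
/s/ (between /l/ and /i/): rule 1 targets it, but not between two vowels → unchanged [s].
/i/ (between /s/ and /l/) is unaffected → [i].
/l/ — between /i/ and /l/, word-finally or immediately before a consonant — surfaces as [ɫ] (rule 2).
/l/ (between /l/ and /e/) is in the target of rule 2 but the environment (word-finally or immediately before a consonant) is not met → [l].
/e/ (word-final): no rule targets it → [e].

[wispaɫsiɫle]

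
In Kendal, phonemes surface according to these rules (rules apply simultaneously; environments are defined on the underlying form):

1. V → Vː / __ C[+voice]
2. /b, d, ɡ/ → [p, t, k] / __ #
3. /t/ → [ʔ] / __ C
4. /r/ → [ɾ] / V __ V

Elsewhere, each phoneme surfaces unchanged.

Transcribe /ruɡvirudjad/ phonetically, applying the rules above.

/r/ — word-initial; rule 4 does not apply here → [r].
/u/ — between /r/ and /ɡ/, before a voiced consonant — surfaces as [uː] (rule 1).
/ɡ/ — between /u/ and /v/; rule 2 does not apply here → [ɡ].
/v/ (between /ɡ/ and /i/) is unaffected → [v].
Rule 1 applies to /i/ (between /v/ and /r/: before a voiced consonant) → [iː].
Rule 4 applies to /r/ (between /i/ and /u/: between two vowels) → [ɾ].
Rule 1 applies to /u/ (between /r/ and /d/: before a voiced consonant) → [uː].
/d/ (between /u/ and /j/) is in the target of rule 2 but the environment (word-finally) is not met → [d].
/j/ — not in any rule's target class → [j].
Rule 1 applies to /a/ (between /j/ and /d/: before a voiced consonant) → [aː].
/d/ (word-final): word-finally, so rule 2 applies → [t].

[ruːɡviːɾuːdjaːt]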